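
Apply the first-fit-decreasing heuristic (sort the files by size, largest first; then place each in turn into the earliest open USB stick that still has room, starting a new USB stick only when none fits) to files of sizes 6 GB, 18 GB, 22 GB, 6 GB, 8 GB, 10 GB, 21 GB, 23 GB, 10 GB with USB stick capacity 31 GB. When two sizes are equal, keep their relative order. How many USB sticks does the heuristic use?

5

Sorted descending: 23, 22, 21, 18, 10, 10, 8, 6, 6.
  23 → USB stick 1 (new)  [load 23/31]
  22 → USB stick 2 (new)  [load 22/31]
  21 → USB stick 3 (new)  [load 21/31]
  18 → USB stick 4 (new)  [load 18/31]
  10 → USB stick 3  [load 31/31]
  10 → USB stick 4  [load 28/31]
  8 → USB stick 1  [load 31/31]
  6 → USB stick 2  [load 28/31]
  6 → USB stick 5 (new)  [load 6/31]
5 USB sticks opened.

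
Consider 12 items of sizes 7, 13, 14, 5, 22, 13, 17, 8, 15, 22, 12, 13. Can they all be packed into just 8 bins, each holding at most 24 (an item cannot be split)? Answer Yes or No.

Total = 161; ⌈161/24⌉ = 7.
8 items each exceed half the capacity and cannot share a bin, forcing at least 8 bins.
The bound of 8 does not rule out 8, but exhaustive search shows no assignment into 8 bins of capacity 24 exists — the minimum is 9.

No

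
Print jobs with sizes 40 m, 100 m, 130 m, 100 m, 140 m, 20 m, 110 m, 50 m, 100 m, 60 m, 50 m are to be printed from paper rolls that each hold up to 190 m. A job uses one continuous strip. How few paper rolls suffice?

Total = 140 + 130 + 110 + 100 + 100 + 100 + 60 + 50 + 50 + 40 + 20 = 900 m.
Lower bound: ⌈900/190⌉ = 5 paper rolls.
Also, 6 print jobs each exceed 95 m, and no two of those can share a roll, so at least 6 paper rolls are needed.
A packing using 6 paper rolls:
  roll 1: 140 + 50 = 190
  roll 2: 130 + 60 = 190
  roll 3: 110 + 50 + 20 = 180
  roll 4: 100 + 40 = 140
  roll 5: 100 = 100
  roll 6: 100 = 100
This matches the lower bound, so 6 is optimal.

6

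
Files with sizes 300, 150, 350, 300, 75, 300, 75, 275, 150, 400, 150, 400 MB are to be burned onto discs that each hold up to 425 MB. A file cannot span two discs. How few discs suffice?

Total = 400 + 400 + 350 + 300 + 300 + 300 + 275 + 150 + 150 + 150 + 75 + 75 = 2925 MB.
Lower bound: ⌈2925/425⌉ = 7 discs.
A packing using 8 discs:
  disc 1: 400 = 400
  disc 2: 400 = 400
  disc 3: 350 + 75 = 425
  disc 4: 300 + 75 = 375
  disc 5: 300 = 300
  disc 6: 300 = 300
  disc 7: 275 + 150 = 425
  disc 8: 150 + 150 = 300
No arrangement into 7 discs stays within capacity, so 8 is optimal.

8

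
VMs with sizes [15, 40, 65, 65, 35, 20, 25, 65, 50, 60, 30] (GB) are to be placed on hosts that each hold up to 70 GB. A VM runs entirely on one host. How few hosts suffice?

8

Total = 65 + 65 + 65 + 60 + 50 + 40 + 35 + 30 + 25 + 20 + 15 = 470 GB.
Lower bound: ⌈470/70⌉ = 7 hosts.
A packing using 8 hosts:
  host 1: 65 = 65
  host 2: 65 = 65
  host 3: 65 = 65
  host 4: 60 = 60
  host 5: 50 + 20 = 70
  host 6: 40 + 30 = 70
  host 7: 35 + 25 = 60
  host 8: 15 = 15
No arrangement into 7 hosts stays within capacity, so 8 is optimal.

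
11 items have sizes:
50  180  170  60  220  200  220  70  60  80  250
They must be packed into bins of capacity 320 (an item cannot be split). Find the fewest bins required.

6

Total = 250 + 220 + 220 + 200 + 180 + 170 + 80 + 70 + 60 + 60 + 50 = 1560.
Lower bound: ⌈1560/320⌉ = 5 bins.
Also, 6 items each exceed 160, and no two of those can share a bin, so at least 6 bins are needed.
A packing using 6 bins:
  bin 1: 250 + 70 = 320
  bin 2: 220 + 80 = 300
  bin 3: 220 + 60 = 280
  bin 4: 200 + 60 + 50 = 310
  bin 5: 180 = 180
  bin 6: 170 = 170
This matches the lower bound, so 6 is optimal.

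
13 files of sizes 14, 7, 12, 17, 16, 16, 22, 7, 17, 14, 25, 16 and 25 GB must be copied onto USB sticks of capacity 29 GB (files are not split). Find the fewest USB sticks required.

Total = 25 + 25 + 22 + 17 + 17 + 16 + 16 + 16 + 14 + 14 + 12 + 7 + 7 = 208 GB.
Lower bound: ⌈208/29⌉ = 8 USB sticks.
A packing using 9 USB sticks:
  USB stick 1: 25 = 25
  USB stick 2: 25 = 25
  USB stick 3: 22 + 7 = 29
  USB stick 4: 17 + 12 = 29
  USB stick 5: 17 + 7 = 24
  USB stick 6: 16 = 16
  USB stick 7: 16 = 16
  USB stick 8: 16 = 16
  USB stick 9: 14 + 14 = 28
No arrangement into 8 USB sticks stays within capacity, so 9 is optimal.

9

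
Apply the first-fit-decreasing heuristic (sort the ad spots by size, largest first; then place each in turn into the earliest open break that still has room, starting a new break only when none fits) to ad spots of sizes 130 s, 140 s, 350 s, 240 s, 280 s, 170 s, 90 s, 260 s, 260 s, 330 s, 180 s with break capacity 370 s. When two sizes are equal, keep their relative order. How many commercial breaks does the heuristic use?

Sorted descending: 350, 330, 280, 260, 260, 240, 180, 170, 140, 130, 90.
  350 → break 1 (new)  [load 350/370]
  330 → break 2 (new)  [load 330/370]
  280 → break 3 (new)  [load 280/370]
  260 → break 4 (new)  [load 260/370]
  260 → break 5 (new)  [load 260/370]
  240 → break 6 (new)  [load 240/370]
  180 → break 7 (new)  [load 180/370]
  170 → break 7  [load 350/370]
  140 → break 8 (new)  [load 140/370]
  130 → break 6  [load 370/370]
  90 → break 3  [load 370/370]
8 commercial breaks opened.

8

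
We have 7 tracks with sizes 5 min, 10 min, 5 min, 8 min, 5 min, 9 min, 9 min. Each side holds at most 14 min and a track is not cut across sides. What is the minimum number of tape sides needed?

Total = 10 + 9 + 9 + 8 + 5 + 5 + 5 = 51 min.
Lower bound: ⌈51/14⌉ = 4 tape sides.
A packing using 4 tape sides:
  side 1: 10 = 10
  side 2: 9 + 5 = 14
  side 3: 9 + 5 = 14
  side 4: 8 + 5 = 13
This matches the lower bound, so 4 is optimal.

4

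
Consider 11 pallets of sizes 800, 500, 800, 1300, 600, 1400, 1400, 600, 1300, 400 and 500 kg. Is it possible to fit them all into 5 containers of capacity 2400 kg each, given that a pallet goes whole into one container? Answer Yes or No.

Yes

A valid assignment using 5 containers:
  container 1: 1400 + 800 = 2200
  container 2: 1400 + 800 = 2200
  container 3: 1300 + 600 + 500 = 2400
  container 4: 1300 + 600 + 500 = 2400
  container 5: 400 = 400
Every load is within 2400 kg, so 5 containers suffice.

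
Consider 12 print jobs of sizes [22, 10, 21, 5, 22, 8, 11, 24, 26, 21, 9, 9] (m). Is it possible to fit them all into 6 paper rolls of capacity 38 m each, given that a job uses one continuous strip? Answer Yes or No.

Yes

A valid assignment using 6 paper rolls:
  roll 1: 26 + 11 = 37
  roll 2: 24 + 10 = 34
  roll 3: 22 + 9 + 5 = 36
  roll 4: 22 + 9 = 31
  roll 5: 21 + 8 = 29
  roll 6: 21 = 21
Every load is within 38 m, so 6 paper rolls suffice.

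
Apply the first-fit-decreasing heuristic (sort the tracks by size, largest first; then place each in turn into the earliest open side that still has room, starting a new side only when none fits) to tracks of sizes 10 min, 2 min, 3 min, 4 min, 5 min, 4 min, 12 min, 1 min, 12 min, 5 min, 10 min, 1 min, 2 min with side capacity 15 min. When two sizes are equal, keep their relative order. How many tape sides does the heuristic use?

5

Sorted descending: 12, 12, 10, 10, 5, 5, 4, 4, 3, 2, 2, 1, 1.
  12 → side 1 (new)  [load 12/15]
  12 → side 2 (new)  [load 12/15]
  10 → side 3 (new)  [load 10/15]
  10 → side 4 (new)  [load 10/15]
  5 → side 3  [load 15/15]
  5 → side 4  [load 15/15]
  4 → side 5 (new)  [load 4/15]
  4 → side 5  [load 8/15]
  3 → side 1  [load 15/15]
  2 → side 2  [load 14/15]
  2 → side 5  [load 10/15]
  1 → side 2  [load 15/15]
  1 → side 5  [load 11/15]
5 tape sides opened.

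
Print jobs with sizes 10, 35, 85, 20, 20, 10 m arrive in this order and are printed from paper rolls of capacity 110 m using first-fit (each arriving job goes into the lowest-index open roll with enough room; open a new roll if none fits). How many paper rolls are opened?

  10 → roll 1 (new)  [load 10/110]
  35 → roll 1  [load 45/110]
  85 → roll 2 (new)  [load 85/110]
  20 → roll 1  [load 65/110]
  20 → roll 1  [load 85/110]
  10 → roll 1  [load 95/110]
2 paper rolls opened.

2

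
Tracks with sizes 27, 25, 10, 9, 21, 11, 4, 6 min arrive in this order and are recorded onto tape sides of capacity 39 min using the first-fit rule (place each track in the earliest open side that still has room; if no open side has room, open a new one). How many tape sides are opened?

  27 → side 1 (new)  [load 27/39]
  25 → side 2 (new)  [load 25/39]
  10 → side 1  [load 37/39]
  9 → side 2  [load 34/39]
  21 → side 3 (new)  [load 21/39]
  11 → side 3  [load 32/39]
  4 → side 2  [load 38/39]
  6 → side 3  [load 38/39]
3 tape sides opened.

3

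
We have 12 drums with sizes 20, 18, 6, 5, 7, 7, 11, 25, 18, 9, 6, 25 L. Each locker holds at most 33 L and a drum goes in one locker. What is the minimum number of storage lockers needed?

5

Total = 25 + 25 + 20 + 18 + 18 + 11 + 9 + 7 + 7 + 6 + 6 + 5 = 157 L.
Lower bound: ⌈157/33⌉ = 5 storage lockers.
A packing using 5 storage lockers:
  locker 1: 25 + 7 = 32
  locker 2: 25 + 7 = 32
  locker 3: 20 + 11 = 31
  locker 4: 18 + 9 + 6 = 33
  locker 5: 18 + 6 + 5 = 29
This matches the lower bound, so 5 is optimal.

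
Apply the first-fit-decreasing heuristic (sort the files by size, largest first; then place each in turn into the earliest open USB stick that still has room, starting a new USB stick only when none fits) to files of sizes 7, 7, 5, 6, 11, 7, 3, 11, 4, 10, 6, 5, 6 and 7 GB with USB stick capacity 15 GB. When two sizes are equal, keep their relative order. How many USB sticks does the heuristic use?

7

Sorted descending: 11, 11, 10, 7, 7, 7, 7, 6, 6, 6, 5, 5, 4, 3.
  11 → USB stick 1 (new)  [load 11/15]
  11 → USB stick 2 (new)  [load 11/15]
  10 → USB stick 3 (new)  [load 10/15]
  7 → USB stick 4 (new)  [load 7/15]
  7 → USB stick 4  [load 14/15]
  7 → USB stick 5 (new)  [load 7/15]
  7 → USB stick 5  [load 14/15]
  6 → USB stick 6 (new)  [load 6/15]
  6 → USB stick 6  [load 12/15]
  6 → USB stick 7 (new)  [load 6/15]
  5 → USB stick 3  [load 15/15]
  5 → USB stick 7  [load 11/15]
  4 → USB stick 1  [load 15/15]
  3 → USB stick 2  [load 14/15]
7 USB sticks opened.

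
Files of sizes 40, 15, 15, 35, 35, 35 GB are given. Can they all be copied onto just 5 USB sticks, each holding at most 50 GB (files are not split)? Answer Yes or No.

Yes

A valid assignment using 4 USB sticks:
  USB stick 1: 40 = 40
  USB stick 2: 35 + 15 = 50
  USB stick 3: 35 + 15 = 50
  USB stick 4: 35 = 35
That uses only 4 ≤ 5, so 5 USB sticks are enough.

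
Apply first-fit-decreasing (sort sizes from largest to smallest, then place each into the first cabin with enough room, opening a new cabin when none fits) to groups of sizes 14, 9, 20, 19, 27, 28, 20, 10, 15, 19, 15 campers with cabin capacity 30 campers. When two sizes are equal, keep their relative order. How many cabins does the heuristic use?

8

Sorted descending: 28, 27, 20, 20, 19, 19, 15, 15, 14, 10, 9.
  28 → cabin 1 (new)  [load 28/30]
  27 → cabin 2 (new)  [load 27/30]
  20 → cabin 3 (new)  [load 20/30]
  20 → cabin 4 (new)  [load 20/30]
  19 → cabin 5 (new)  [load 19/30]
  19 → cabin 6 (new)  [load 19/30]
  15 → cabin 7 (new)  [load 15/30]
  15 → cabin 7  [load 30/30]
  14 → cabin 8 (new)  [load 14/30]
  10 → cabin 3  [load 30/30]
  9 → cabin 4  [load 29/30]
8 cabins opened.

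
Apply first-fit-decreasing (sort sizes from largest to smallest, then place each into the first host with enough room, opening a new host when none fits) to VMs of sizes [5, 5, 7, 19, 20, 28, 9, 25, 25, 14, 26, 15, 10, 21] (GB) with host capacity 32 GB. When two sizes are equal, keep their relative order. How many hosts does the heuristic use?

8

Sorted descending: 28, 26, 25, 25, 21, 20, 19, 15, 14, 10, 9, 7, 5, 5.
  28 → host 1 (new)  [load 28/32]
  26 → host 2 (new)  [load 26/32]
  25 → host 3 (new)  [load 25/32]
  25 → host 4 (new)  [load 25/32]
  21 → host 5 (new)  [load 21/32]
  20 → host 6 (new)  [load 20/32]
  19 → host 7 (new)  [load 19/32]
  15 → host 8 (new)  [load 15/32]
  14 → host 8  [load 29/32]
  10 → host 5  [load 31/32]
  9 → host 6  [load 29/32]
  7 → host 3  [load 32/32]
  5 → host 2  [load 31/32]
  5 → host 4  [load 30/32]
8 hosts opened.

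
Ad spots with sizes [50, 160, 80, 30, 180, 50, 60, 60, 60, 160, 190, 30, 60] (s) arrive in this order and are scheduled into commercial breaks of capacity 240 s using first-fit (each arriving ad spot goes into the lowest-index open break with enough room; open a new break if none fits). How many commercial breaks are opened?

  50 → break 1 (new)  [load 50/240]
  160 → break 1  [load 210/240]
  80 → break 2 (new)  [load 80/240]
  30 → break 1  [load 240/240]
  180 → break 3 (new)  [load 180/240]
  50 → break 2  [load 130/240]
  60 → break 2  [load 190/240]
  60 → break 3  [load 240/240]
  60 → break 4 (new)  [load 60/240]
  160 → break 4  [load 220/240]
  190 → break 5 (new)  [load 190/240]
  30 → break 2  [load 220/240]
  60 → break 6 (new)  [load 60/240]
6 commercial breaks opened.

6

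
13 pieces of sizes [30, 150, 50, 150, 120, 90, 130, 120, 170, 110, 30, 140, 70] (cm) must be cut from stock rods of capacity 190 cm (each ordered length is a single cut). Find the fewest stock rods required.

9

Total = 170 + 150 + 150 + 140 + 130 + 120 + 120 + 110 + 90 + 70 + 50 + 30 + 30 = 1360 cm.
Lower bound: ⌈1360/190⌉ = 8 stock rods.
A packing using 9 stock rods:
  stock rod 1: 170 = 170
  stock rod 2: 150 + 30 = 180
  stock rod 3: 150 + 30 = 180
  stock rod 4: 140 + 50 = 190
  stock rod 5: 130 = 130
  stock rod 6: 120 + 70 = 190
  stock rod 7: 120 = 120
  stock rod 8: 110 = 110
  stock rod 9: 90 = 90
No arrangement into 8 stock rods stays within capacity, so 9 is optimal.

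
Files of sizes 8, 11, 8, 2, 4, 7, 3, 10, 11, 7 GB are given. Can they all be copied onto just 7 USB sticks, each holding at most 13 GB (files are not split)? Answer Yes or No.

A valid assignment using 7 USB sticks:
  USB stick 1: 11 + 2 = 13
  USB stick 2: 11 = 11
  USB stick 3: 10 + 3 = 13
  USB stick 4: 8 + 4 = 12
  USB stick 5: 8 = 8
  USB stick 6: 7 = 7
  USB stick 7: 7 = 7
Every load is within 13 GB, so 7 USB sticks suffice.

Yes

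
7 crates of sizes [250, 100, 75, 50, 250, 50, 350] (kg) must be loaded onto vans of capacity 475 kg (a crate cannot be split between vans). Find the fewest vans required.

Total = 350 + 250 + 250 + 100 + 75 + 50 + 50 = 1125 kg.
Lower bound: ⌈1125/475⌉ = 3 vans.
A packing using 3 vans:
  van 1: 350 + 100 = 450
  van 2: 250 + 75 + 50 + 50 = 425
  van 3: 250 = 250
This matches the lower bound, so 3 is optimal.

3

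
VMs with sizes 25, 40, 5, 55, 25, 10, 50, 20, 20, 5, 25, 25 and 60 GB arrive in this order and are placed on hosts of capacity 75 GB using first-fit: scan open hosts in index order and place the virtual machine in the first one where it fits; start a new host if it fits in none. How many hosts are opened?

6

  25 → host 1 (new)  [load 25/75]
  40 → host 1  [load 65/75]
  5 → host 1  [load 70/75]
  55 → host 2 (new)  [load 55/75]
  25 → host 3 (new)  [load 25/75]
  10 → host 2  [load 65/75]
  50 → host 3  [load 75/75]
  20 → host 4 (new)  [load 20/75]
  20 → host 4  [load 40/75]
  5 → host 1  [load 75/75]
  25 → host 4  [load 65/75]
  25 → host 5 (new)  [load 25/75]
  60 → host 6 (new)  [load 60/75]
6 hosts opened.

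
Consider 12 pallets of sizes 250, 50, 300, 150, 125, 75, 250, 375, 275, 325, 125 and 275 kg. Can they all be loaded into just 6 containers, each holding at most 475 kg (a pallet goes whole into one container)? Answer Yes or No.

Total = 2575 kg; ⌈2575/475⌉ = 6.
7 pallets each exceed half the capacity and cannot share a container, forcing at least 7 containers.
At least 7 containers are required, but only 6 are allowed.

No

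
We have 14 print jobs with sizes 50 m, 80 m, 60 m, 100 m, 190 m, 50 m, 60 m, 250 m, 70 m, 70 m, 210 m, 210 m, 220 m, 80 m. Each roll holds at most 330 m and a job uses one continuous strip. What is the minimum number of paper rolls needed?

Total = 250 + 220 + 210 + 210 + 190 + 100 + 80 + 80 + 70 + 70 + 60 + 60 + 50 + 50 = 1700 m.
Lower bound: ⌈1700/330⌉ = 6 paper rolls.
A packing using 6 paper rolls:
  roll 1: 250 + 80 = 330
  roll 2: 220 + 100 = 320
  roll 3: 210 + 80 = 290
  roll 4: 210 + 70 + 50 = 330
  roll 5: 190 + 70 + 60 = 320
  roll 6: 60 + 50 = 110
This matches the lower bound, so 6 is optimal.

6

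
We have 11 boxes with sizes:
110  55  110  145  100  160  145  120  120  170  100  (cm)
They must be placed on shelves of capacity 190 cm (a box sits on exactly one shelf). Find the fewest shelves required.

10

Total = 170 + 160 + 145 + 145 + 120 + 120 + 110 + 110 + 100 + 100 + 55 = 1335 cm.
Lower bound: ⌈1335/190⌉ = 8 shelves.
Also, 10 boxes each exceed 95 cm, and no two of those can share a shelf, so at least 10 shelves are needed.
A packing using 10 shelves:
  shelf 1: 170 = 170
  shelf 2: 160 = 160
  shelf 3: 145 = 145
  shelf 4: 145 = 145
  shelf 5: 120 + 55 = 175
  shelf 6: 120 = 120
  shelf 7: 110 = 110
  shelf 8: 110 = 110
  shelf 9: 100 = 100
  shelf 10: 100 = 100
This matches the lower bound, so 10 is optimal.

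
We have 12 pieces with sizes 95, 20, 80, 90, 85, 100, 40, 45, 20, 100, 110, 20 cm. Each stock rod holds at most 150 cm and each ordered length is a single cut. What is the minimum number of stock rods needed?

Total = 110 + 100 + 100 + 95 + 90 + 85 + 80 + 45 + 40 + 20 + 20 + 20 = 805 cm.
Lower bound: ⌈805/150⌉ = 6 stock rods.
Also, 7 pieces each exceed 75 cm, and no two of those can share a stock rod, so at least 7 stock rods are needed.
A packing using 7 stock rods:
  stock rod 1: 110 + 40 = 150
  stock rod 2: 100 + 45 = 145
  stock rod 3: 100 + 20 + 20 = 140
  stock rod 4: 95 + 20 = 115
  stock rod 5: 90 = 90
  stock rod 6: 85 = 85
  stock rod 7: 80 = 80
This matches the lower bound, so 7 is optimal.

7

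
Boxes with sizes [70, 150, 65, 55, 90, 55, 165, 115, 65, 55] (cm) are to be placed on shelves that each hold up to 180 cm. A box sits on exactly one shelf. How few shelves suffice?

Total = 165 + 150 + 115 + 90 + 70 + 65 + 65 + 55 + 55 + 55 = 885 cm.
Lower bound: ⌈885/180⌉ = 5 shelves.
A packing using 6 shelves:
  shelf 1: 165 = 165
  shelf 2: 150 = 150
  shelf 3: 115 + 65 = 180
  shelf 4: 90 + 70 = 160
  shelf 5: 65 + 55 + 55 = 175
  shelf 6: 55 = 55
No arrangement into 5 shelves stays within capacity, so 6 is optimal.

6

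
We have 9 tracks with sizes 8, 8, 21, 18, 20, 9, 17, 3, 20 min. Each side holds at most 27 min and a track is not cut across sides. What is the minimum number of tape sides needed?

6

Total = 21 + 20 + 20 + 18 + 17 + 9 + 8 + 8 + 3 = 124 min.
Lower bound: ⌈124/27⌉ = 5 tape sides.
A packing using 6 tape sides:
  side 1: 21 + 3 = 24
  side 2: 20 = 20
  side 3: 20 = 20
  side 4: 18 + 9 = 27
  side 5: 17 + 8 = 25
  side 6: 8 = 8
No arrangement into 5 tape sides stays within capacity, so 6 is optimal.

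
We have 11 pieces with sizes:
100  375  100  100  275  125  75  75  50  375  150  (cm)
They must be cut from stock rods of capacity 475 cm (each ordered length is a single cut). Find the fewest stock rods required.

4

Total = 375 + 375 + 275 + 150 + 125 + 100 + 100 + 100 + 75 + 75 + 50 = 1800 cm.
Lower bound: ⌈1800/475⌉ = 4 stock rods.
A packing using 4 stock rods:
  stock rod 1: 375 + 100 = 475
  stock rod 2: 375 + 100 = 475
  stock rod 3: 275 + 150 + 50 = 475
  stock rod 4: 125 + 100 + 75 + 75 = 375
This matches the lower bound, so 4 is optimal.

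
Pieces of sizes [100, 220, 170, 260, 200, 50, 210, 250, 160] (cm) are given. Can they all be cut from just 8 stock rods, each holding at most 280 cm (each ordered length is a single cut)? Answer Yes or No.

Yes

A valid assignment using 7 stock rods:
  stock rod 1: 260 = 260
  stock rod 2: 250 = 250
  stock rod 3: 220 + 50 = 270
  stock rod 4: 210 = 210
  stock rod 5: 200 = 200
  stock rod 6: 170 + 100 = 270
  stock rod 7: 160 = 160
That uses only 7 ≤ 8, so 8 stock rods are enough.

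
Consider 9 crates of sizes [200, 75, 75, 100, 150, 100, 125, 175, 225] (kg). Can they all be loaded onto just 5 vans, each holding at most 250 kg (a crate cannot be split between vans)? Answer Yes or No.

No

Total = 1225 kg; ⌈1225/250⌉ = 5.
The bound of 5 does not rule out 5, but exhaustive search shows no assignment into 5 vans of capacity 250 kg exists — the minimum is 6.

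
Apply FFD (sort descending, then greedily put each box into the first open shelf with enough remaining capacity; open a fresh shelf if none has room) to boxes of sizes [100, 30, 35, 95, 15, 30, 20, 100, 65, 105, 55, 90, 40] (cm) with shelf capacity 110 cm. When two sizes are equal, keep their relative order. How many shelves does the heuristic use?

Sorted descending: 105, 100, 100, 95, 90, 65, 55, 40, 35, 30, 30, 20, 15.
  105 → shelf 1 (new)  [load 105/110]
  100 → shelf 2 (new)  [load 100/110]
  100 → shelf 3 (new)  [load 100/110]
  95 → shelf 4 (new)  [load 95/110]
  90 → shelf 5 (new)  [load 90/110]
  65 → shelf 6 (new)  [load 65/110]
  55 → shelf 7 (new)  [load 55/110]
  40 → shelf 6  [load 105/110]
  35 → shelf 7  [load 90/110]
  30 → shelf 8 (new)  [load 30/110]
  30 → shelf 8  [load 60/110]
  20 → shelf 5  [load 110/110]
  15 → shelf 4  [load 110/110]
8 shelves opened.

8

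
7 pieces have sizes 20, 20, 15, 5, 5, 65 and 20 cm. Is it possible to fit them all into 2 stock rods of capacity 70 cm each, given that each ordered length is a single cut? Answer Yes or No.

No

Total = 150 cm; ⌈150/70⌉ = 3.
At least 3 stock rods are required, but only 2 are allowed.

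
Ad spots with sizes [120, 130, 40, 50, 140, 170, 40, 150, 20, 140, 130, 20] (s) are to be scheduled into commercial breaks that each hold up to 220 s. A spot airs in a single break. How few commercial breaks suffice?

Total = 170 + 150 + 140 + 140 + 130 + 130 + 120 + 50 + 40 + 40 + 20 + 20 = 1150 s.
Lower bound: ⌈1150/220⌉ = 6 commercial breaks.
Also, 7 ad spots each exceed 110 s, and no two of those can share a break, so at least 7 commercial breaks are needed.
A packing using 7 commercial breaks:
  break 1: 170 + 50 = 220
  break 2: 150 + 40 + 20 = 210
  break 3: 140 + 40 + 20 = 200
  break 4: 140 = 140
  break 5: 130 = 130
  break 6: 130 = 130
  break 7: 120 = 120
This matches the lower bound, so 7 is optimal.

7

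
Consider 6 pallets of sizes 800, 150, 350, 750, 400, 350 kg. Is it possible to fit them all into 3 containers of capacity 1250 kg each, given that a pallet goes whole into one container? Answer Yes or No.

A valid assignment using 3 containers:
  container 1: 800 + 400 = 1200
  container 2: 750 + 350 + 150 = 1250
  container 3: 350 = 350
Every load is within 1250 kg, so 3 containers suffice.

Yes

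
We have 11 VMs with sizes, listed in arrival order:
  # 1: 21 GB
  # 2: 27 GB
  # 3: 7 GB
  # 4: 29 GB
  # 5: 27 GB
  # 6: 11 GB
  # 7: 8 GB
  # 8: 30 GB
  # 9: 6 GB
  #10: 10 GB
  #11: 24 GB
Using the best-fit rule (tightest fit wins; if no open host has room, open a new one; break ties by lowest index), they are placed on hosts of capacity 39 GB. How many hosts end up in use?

6

  21 → host 1 (new)  [load 21/39]
  27 → host 2 (new)  [load 27/39]
  7 → host 2  [load 34/39]
  29 → host 3 (new)  [load 29/39]
  27 → host 4 (new)  [load 27/39]
  11 → host 4  [load 38/39]
  8 → host 3  [load 37/39]
  30 → host 5 (new)  [load 30/39]
  6 → host 5  [load 36/39]
  10 → host 1  [load 31/39]
  24 → host 6 (new)  [load 24/39]
6 hosts opened.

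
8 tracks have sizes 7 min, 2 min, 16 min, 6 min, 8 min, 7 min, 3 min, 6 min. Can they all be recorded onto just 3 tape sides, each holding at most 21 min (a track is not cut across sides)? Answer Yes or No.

Yes

A valid assignment using 3 tape sides:
  side 1: 16 + 3 + 2 = 21
  side 2: 8 + 7 + 6 = 21
  side 3: 7 + 6 = 13
Every load is within 21 min, so 3 tape sides suffice.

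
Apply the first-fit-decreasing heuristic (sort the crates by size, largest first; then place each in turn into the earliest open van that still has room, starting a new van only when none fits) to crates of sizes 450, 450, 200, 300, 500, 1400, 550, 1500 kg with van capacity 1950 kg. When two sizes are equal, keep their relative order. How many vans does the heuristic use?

3

Sorted descending: 1500, 1400, 550, 500, 450, 450, 300, 200.
  1500 → van 1 (new)  [load 1500/1950]
  1400 → van 2 (new)  [load 1400/1950]
  550 → van 2  [load 1950/1950]
  500 → van 3 (new)  [load 500/1950]
  450 → van 1  [load 1950/1950]
  450 → van 3  [load 950/1950]
  300 → van 3  [load 1250/1950]
  200 → van 3  [load 1450/1950]
3 vans opened.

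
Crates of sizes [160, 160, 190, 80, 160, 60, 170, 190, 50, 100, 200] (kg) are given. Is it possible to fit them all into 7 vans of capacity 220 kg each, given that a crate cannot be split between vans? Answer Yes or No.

No

Total = 1520 kg; ⌈1520/220⌉ = 7.
The bound of 7 does not rule out 7, but exhaustive search shows no assignment into 7 vans of capacity 220 kg exists — the minimum is 8.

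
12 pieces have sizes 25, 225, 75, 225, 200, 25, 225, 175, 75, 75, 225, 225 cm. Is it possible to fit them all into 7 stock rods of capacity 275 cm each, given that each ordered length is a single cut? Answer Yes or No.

No

Total = 1775 cm; ⌈1775/275⌉ = 7.
The bound of 7 does not rule out 7, but exhaustive search shows no assignment into 7 stock rods of capacity 275 cm exists — the minimum is 8.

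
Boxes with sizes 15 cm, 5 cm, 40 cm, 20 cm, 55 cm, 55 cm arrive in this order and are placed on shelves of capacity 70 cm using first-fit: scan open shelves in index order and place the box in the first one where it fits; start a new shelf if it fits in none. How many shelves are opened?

  15 → shelf 1 (new)  [load 15/70]
  5 → shelf 1  [load 20/70]
  40 → shelf 1  [load 60/70]
  20 → shelf 2 (new)  [load 20/70]
  55 → shelf 3 (new)  [load 55/70]
  55 → shelf 4 (new)  [load 55/70]
4 shelves opened.

4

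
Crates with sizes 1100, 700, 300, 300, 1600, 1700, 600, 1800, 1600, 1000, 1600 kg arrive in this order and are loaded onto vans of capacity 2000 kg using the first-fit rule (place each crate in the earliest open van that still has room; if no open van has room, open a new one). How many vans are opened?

  1100 → van 1 (new)  [load 1100/2000]
  700 → van 1  [load 1800/2000]
  300 → van 2 (new)  [load 300/2000]
  300 → van 2  [load 600/2000]
  1600 → van 3 (new)  [load 1600/2000]
  1700 → van 4 (new)  [load 1700/2000]
  600 → van 2  [load 1200/2000]
  1800 → van 5 (new)  [load 1800/2000]
  1600 → van 6 (new)  [load 1600/2000]
  1000 → van 7 (new)  [load 1000/2000]
  1600 → van 8 (new)  [load 1600/2000]
8 vans opened.

8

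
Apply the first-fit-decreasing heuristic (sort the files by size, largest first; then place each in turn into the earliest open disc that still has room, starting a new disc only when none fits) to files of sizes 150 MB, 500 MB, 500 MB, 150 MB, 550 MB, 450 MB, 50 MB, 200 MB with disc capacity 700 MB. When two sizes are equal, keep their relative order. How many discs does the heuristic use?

Sorted descending: 550, 500, 500, 450, 200, 150, 150, 50.
  550 → disc 1 (new)  [load 550/700]
  500 → disc 2 (new)  [load 500/700]
  500 → disc 3 (new)  [load 500/700]
  450 → disc 4 (new)  [load 450/700]
  200 → disc 2  [load 700/700]
  150 → disc 1  [load 700/700]
  150 → disc 3  [load 650/700]
  50 → disc 3  [load 700/700]
4 discs opened.

4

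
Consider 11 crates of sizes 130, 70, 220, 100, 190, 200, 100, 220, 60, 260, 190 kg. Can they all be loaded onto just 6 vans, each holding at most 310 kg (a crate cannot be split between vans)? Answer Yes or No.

Total = 1740 kg; ⌈1740/310⌉ = 6.
The bound of 6 does not rule out 6, but exhaustive search shows no assignment into 6 vans of capacity 310 kg exists — the minimum is 7.

No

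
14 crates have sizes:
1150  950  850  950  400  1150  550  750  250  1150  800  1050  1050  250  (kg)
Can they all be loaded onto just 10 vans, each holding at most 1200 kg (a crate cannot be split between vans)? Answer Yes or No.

Total = 11300 kg; ⌈11300/1200⌉ = 10.
The bound of 10 does not rule out 10, but exhaustive search shows no assignment into 10 vans of capacity 1200 kg exists — the minimum is 11.

No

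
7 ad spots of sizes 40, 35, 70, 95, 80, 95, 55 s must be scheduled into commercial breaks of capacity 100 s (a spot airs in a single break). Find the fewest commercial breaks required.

Total = 95 + 95 + 80 + 70 + 55 + 40 + 35 = 470 s.
Lower bound: ⌈470/100⌉ = 5 commercial breaks.
A packing using 6 commercial breaks:
  break 1: 95 = 95
  break 2: 95 = 95
  break 3: 80 = 80
  break 4: 70 = 70
  break 5: 55 + 40 = 95
  break 6: 35 = 35
No arrangement into 5 commercial breaks stays within capacity, so 6 is optimal.

6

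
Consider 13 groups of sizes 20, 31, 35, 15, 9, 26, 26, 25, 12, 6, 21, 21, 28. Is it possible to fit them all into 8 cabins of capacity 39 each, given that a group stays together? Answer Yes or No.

Total = 275; ⌈275/39⌉ = 8.
9 groups each exceed half the capacity and cannot share a cabin, forcing at least 9 cabins.
At least 9 cabins are required, but only 8 are allowed.

No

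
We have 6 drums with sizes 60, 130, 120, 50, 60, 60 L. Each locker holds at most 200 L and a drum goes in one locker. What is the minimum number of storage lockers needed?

3

Total = 130 + 120 + 60 + 60 + 60 + 50 = 480 L.
Lower bound: ⌈480/200⌉ = 3 storage lockers.
A packing using 3 storage lockers:
  locker 1: 130 + 60 = 190
  locker 2: 120 + 60 = 180
  locker 3: 60 + 50 = 110
This matches the lower bound, so 3 is optimal.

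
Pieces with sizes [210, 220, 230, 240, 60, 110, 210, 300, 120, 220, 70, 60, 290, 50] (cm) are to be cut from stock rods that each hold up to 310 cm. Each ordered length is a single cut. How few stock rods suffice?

Total = 300 + 290 + 240 + 230 + 220 + 220 + 210 + 210 + 120 + 110 + 70 + 60 + 60 + 50 = 2390 cm.
Lower bound: ⌈2390/310⌉ = 8 stock rods.
A packing using 9 stock rods:
  stock rod 1: 300 = 300
  stock rod 2: 290 = 290
  stock rod 3: 240 + 70 = 310
  stock rod 4: 230 + 60 = 290
  stock rod 5: 220 + 60 = 280
  stock rod 6: 220 + 50 = 270
  stock rod 7: 210 = 210
  stock rod 8: 210 = 210
  stock rod 9: 120 + 110 = 230
No arrangement into 8 stock rods stays within capacity, so 9 is optimal.

9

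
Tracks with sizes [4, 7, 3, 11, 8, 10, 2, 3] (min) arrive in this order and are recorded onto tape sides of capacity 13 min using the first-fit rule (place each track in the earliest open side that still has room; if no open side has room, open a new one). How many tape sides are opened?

4

  4 → side 1 (new)  [load 4/13]
  7 → side 1  [load 11/13]
  3 → side 2 (new)  [load 3/13]
  11 → side 3 (new)  [load 11/13]
  8 → side 2  [load 11/13]
  10 → side 4 (new)  [load 10/13]
  2 → side 1  [load 13/13]
  3 → side 4  [load 13/13]
4 tape sides opened.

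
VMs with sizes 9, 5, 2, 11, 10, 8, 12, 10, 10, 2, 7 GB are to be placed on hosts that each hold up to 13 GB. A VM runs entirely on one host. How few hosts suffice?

Total = 12 + 11 + 10 + 10 + 10 + 9 + 8 + 7 + 5 + 2 + 2 = 86 GB.
Lower bound: ⌈86/13⌉ = 7 hosts.
Also, 8 VMs each exceed 13/2 GB, and no two of those can share a host, so at least 8 hosts are needed.
A packing using 8 hosts:
  host 1: 12 = 12
  host 2: 11 + 2 = 13
  host 3: 10 + 2 = 12
  host 4: 10 = 10
  host 5: 10 = 10
  host 6: 9 = 9
  host 7: 8 + 5 = 13
  host 8: 7 = 7
This matches the lower bound, so 8 is optimal.

8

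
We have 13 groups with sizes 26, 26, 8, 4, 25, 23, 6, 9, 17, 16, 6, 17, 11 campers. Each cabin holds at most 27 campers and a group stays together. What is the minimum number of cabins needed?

Total = 26 + 26 + 25 + 23 + 17 + 17 + 16 + 11 + 9 + 8 + 6 + 6 + 4 = 194 campers.
Lower bound: ⌈194/27⌉ = 8 cabins.
A packing using 8 cabins:
  cabin 1: 26 = 26
  cabin 2: 26 = 26
  cabin 3: 25 = 25
  cabin 4: 23 + 4 = 27
  cabin 5: 17 + 9 = 26
  cabin 6: 17 + 8 = 25
  cabin 7: 16 + 11 = 27
  cabin 8: 6 + 6 = 12
This matches the lower bound, so 8 is optimal.

8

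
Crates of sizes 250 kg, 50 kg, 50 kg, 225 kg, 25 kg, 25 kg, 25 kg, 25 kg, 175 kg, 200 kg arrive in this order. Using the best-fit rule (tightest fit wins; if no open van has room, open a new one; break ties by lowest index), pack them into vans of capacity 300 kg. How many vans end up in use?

  250 → van 1 (new)  [load 250/300]
  50 → van 1  [load 300/300]
  50 → van 2 (new)  [load 50/300]
  225 → van 2  [load 275/300]
  25 → van 2  [load 300/300]
  25 → van 3 (new)  [load 25/300]
  25 → van 3  [load 50/300]
  25 → van 3  [load 75/300]
  175 → van 3  [load 250/300]
  200 → van 4 (new)  [load 200/300]
4 vans opened.

4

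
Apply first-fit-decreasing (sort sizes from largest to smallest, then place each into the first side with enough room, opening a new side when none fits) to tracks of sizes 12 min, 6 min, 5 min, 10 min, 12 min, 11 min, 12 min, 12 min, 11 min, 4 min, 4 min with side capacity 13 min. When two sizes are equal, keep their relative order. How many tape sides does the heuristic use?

9

Sorted descending: 12, 12, 12, 12, 11, 11, 10, 6, 5, 4, 4.
  12 → side 1 (new)  [load 12/13]
  12 → side 2 (new)  [load 12/13]
  12 → side 3 (new)  [load 12/13]
  12 → side 4 (new)  [load 12/13]
  11 → side 5 (new)  [load 11/13]
  11 → side 6 (new)  [load 11/13]
  10 → side 7 (new)  [load 10/13]
  6 → side 8 (new)  [load 6/13]
  5 → side 8  [load 11/13]
  4 → side 9 (new)  [load 4/13]
  4 → side 9  [load 8/13]
9 tape sides opened.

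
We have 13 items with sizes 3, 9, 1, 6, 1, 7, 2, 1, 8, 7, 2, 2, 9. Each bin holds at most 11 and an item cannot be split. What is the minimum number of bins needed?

Total = 9 + 9 + 8 + 7 + 7 + 6 + 3 + 2 + 2 + 2 + 1 + 1 + 1 = 58.
Lower bound: ⌈58/11⌉ = 6 bins.
A packing using 6 bins:
  bin 1: 9 + 2 = 11
  bin 2: 9 + 2 = 11
  bin 3: 8 + 3 = 11
  bin 4: 7 + 2 + 1 + 1 = 11
  bin 5: 7 + 1 = 8
  bin 6: 6 = 6
This matches the lower bound, so 6 is optimal.

6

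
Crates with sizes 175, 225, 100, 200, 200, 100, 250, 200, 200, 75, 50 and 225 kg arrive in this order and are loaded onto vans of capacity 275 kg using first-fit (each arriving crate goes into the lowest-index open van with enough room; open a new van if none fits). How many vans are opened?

9

  175 → van 1 (new)  [load 175/275]
  225 → van 2 (new)  [load 225/275]
  100 → van 1  [load 275/275]
  200 → van 3 (new)  [load 200/275]
  200 → van 4 (new)  [load 200/275]
  100 → van 5 (new)  [load 100/275]
  250 → van 6 (new)  [load 250/275]
  200 → van 7 (new)  [load 200/275]
  200 → van 8 (new)  [load 200/275]
  75 → van 3  [load 275/275]
  50 → van 2  [load 275/275]
  225 → van 9 (new)  [load 225/275]
9 vans opened.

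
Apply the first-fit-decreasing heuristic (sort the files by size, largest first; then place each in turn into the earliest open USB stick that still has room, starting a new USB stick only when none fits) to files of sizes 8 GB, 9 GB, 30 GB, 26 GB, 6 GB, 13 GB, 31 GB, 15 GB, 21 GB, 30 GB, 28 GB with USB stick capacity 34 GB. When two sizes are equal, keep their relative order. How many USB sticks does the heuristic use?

Sorted descending: 31, 30, 30, 28, 26, 21, 15, 13, 9, 8, 6.
  31 → USB stick 1 (new)  [load 31/34]
  30 → USB stick 2 (new)  [load 30/34]
  30 → USB stick 3 (new)  [load 30/34]
  28 → USB stick 4 (new)  [load 28/34]
  26 → USB stick 5 (new)  [load 26/34]
  21 → USB stick 6 (new)  [load 21/34]
  15 → USB stick 7 (new)  [load 15/34]
  13 → USB stick 6  [load 34/34]
  9 → USB stick 7  [load 24/34]
  8 → USB stick 5  [load 34/34]
  6 → USB stick 4  [load 34/34]
7 USB sticks opened.

7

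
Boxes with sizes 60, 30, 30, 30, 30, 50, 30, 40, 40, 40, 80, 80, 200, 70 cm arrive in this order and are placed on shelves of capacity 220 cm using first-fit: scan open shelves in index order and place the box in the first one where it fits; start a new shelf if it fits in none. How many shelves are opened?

  60 → shelf 1 (new)  [load 60/220]
  30 → shelf 1  [load 90/220]
  30 → shelf 1  [load 120/220]
  30 → shelf 1  [load 150/220]
  30 → shelf 1  [load 180/220]
  50 → shelf 2 (new)  [load 50/220]
  30 → shelf 1  [load 210/220]
  40 → shelf 2  [load 90/220]
  40 → shelf 2  [load 130/220]
  40 → shelf 2  [load 170/220]
  80 → shelf 3 (new)  [load 80/220]
  80 → shelf 3  [load 160/220]
  200 → shelf 4 (new)  [load 200/220]
  70 → shelf 5 (new)  [load 70/220]
5 shelves opened.

5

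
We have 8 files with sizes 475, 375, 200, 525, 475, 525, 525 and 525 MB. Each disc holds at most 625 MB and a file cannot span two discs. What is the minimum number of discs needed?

Total = 525 + 525 + 525 + 525 + 475 + 475 + 375 + 200 = 3625 MB.
Lower bound: ⌈3625/625⌉ = 6 discs.
Also, 7 files each exceed 625/2 MB, and no two of those can share a disc, so at least 7 discs are needed.
A packing using 7 discs:
  disc 1: 525 = 525
  disc 2: 525 = 525
  disc 3: 525 = 525
  disc 4: 525 = 525
  disc 5: 475 = 475
  disc 6: 475 = 475
  disc 7: 375 + 200 = 575
This matches the lower bound, so 7 is optimal.

7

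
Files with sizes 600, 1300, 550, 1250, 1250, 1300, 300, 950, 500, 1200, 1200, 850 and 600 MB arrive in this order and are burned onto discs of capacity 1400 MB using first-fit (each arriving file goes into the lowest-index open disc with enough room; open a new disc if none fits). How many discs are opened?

10

  600 → disc 1 (new)  [load 600/1400]
  1300 → disc 2 (new)  [load 1300/1400]
  550 → disc 1  [load 1150/1400]
  1250 → disc 3 (new)  [load 1250/1400]
  1250 → disc 4 (new)  [load 1250/1400]
  1300 → disc 5 (new)  [load 1300/1400]
  300 → disc 6 (new)  [load 300/1400]
  950 → disc 6  [load 1250/1400]
  500 → disc 7 (new)  [load 500/1400]
  1200 → disc 8 (new)  [load 1200/1400]
  1200 → disc 9 (new)  [load 1200/1400]
  850 → disc 7  [load 1350/1400]
  600 → disc 10 (new)  [load 600/1400]
10 discs opened.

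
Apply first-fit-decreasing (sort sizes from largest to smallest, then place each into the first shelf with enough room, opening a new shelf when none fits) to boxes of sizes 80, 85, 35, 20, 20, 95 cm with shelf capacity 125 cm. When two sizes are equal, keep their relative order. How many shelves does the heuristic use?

Sorted descending: 95, 85, 80, 35, 20, 20.
  95 → shelf 1 (new)  [load 95/125]
  85 → shelf 2 (new)  [load 85/125]
  80 → shelf 3 (new)  [load 80/125]
  35 → shelf 2  [load 120/125]
  20 → shelf 1  [load 115/125]
  20 → shelf 3  [load 100/125]
3 shelves opened.

3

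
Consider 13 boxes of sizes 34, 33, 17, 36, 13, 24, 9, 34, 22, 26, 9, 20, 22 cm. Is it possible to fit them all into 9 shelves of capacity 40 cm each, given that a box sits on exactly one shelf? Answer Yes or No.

A valid assignment using 9 shelves:
  shelf 1: 36 = 36
  shelf 2: 34 = 34
  shelf 3: 34 = 34
  shelf 4: 33 = 33
  shelf 5: 26 + 13 = 39
  shelf 6: 24 + 9 = 33
  shelf 7: 22 + 17 = 39
  shelf 8: 22 + 9 = 31
  shelf 9: 20 = 20
Every load is within 40 cm, so 9 shelves suffice.

Yes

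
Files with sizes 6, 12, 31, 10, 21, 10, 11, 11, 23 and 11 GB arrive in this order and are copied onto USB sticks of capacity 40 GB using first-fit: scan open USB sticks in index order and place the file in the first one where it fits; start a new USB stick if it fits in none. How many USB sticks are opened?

  6 → USB stick 1 (new)  [load 6/40]
  12 → USB stick 1  [load 18/40]
  31 → USB stick 2 (new)  [load 31/40]
  10 → USB stick 1  [load 28/40]
  21 → USB stick 3 (new)  [load 21/40]
  10 → USB stick 1  [load 38/40]
  11 → USB stick 3  [load 32/40]
  11 → USB stick 4 (new)  [load 11/40]
  23 → USB stick 4  [load 34/40]
  11 → USB stick 5 (new)  [load 11/40]
5 USB sticks opened.

5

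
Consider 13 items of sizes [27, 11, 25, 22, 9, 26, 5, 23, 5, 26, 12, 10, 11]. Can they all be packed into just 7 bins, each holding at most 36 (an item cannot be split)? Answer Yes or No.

A valid assignment using 6 bins:
  bin 1: 27 + 9 = 36
  bin 2: 26 + 10 = 36
  bin 3: 26 + 5 + 5 = 36
  bin 4: 25 + 11 = 36
  bin 5: 23 + 12 = 35
  bin 6: 22 + 11 = 33
That uses only 6 ≤ 7, so 7 bins are enough.

Yes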